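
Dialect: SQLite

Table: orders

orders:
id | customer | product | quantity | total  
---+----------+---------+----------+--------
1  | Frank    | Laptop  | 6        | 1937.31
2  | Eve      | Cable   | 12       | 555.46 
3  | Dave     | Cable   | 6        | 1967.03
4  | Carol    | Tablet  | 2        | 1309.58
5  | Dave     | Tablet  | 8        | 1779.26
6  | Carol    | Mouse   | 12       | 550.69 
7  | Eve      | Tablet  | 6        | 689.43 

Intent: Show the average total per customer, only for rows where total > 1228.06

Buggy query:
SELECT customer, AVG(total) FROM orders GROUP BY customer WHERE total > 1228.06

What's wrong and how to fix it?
Bug: Row-level WHERE must come before GROUP BY in the clause order

Fix: Place WHERE between FROM and GROUP BY

Corrected query:
SELECT customer, AVG(total) FROM orders WHERE total > 1228.06 GROUP BY customer

Result:
customer | AVG(total)
---------+-----------
Carol    | 1309.58   
Dave     | 1873.145  
Frank    | 1937.31   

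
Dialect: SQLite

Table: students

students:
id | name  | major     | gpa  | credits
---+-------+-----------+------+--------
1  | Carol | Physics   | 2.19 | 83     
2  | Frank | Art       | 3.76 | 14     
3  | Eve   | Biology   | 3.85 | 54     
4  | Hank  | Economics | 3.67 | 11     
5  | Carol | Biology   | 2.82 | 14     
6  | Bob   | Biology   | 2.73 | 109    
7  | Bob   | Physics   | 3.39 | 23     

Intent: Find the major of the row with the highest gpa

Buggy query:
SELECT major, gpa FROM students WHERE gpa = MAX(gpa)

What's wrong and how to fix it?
Bug: MAX(gpa) is an aggregate and cannot be used directly in WHERE

Fix: Wrap MAX in a scalar subquery so WHERE compares against a single value

Corrected query:
SELECT major, gpa FROM students WHERE gpa = (SELECT MAX(gpa) FROM students)

Result:
major   | gpa 
--------+-----
Biology | 3.85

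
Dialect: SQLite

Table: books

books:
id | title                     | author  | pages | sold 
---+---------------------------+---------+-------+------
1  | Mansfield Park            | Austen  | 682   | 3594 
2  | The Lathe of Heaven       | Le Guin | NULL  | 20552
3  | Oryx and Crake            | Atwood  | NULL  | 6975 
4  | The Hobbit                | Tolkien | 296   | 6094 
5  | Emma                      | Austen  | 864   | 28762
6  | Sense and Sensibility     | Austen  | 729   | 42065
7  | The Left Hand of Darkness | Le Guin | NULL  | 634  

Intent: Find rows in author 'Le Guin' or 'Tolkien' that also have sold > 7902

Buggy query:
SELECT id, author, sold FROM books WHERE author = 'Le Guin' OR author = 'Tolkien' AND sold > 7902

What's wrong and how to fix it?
Bug: Without parentheses, AND is evaluated before OR, so the sold filter only applies to the 'Tolkien' branch

Fix: Add parentheses around the OR so the AND applies to both alternatives

Corrected query:
SELECT id, author, sold FROM books WHERE (author = 'Le Guin' OR author = 'Tolkien') AND sold > 7902

Result:
id | author  | sold 
---+---------+------
2  | Le Guin | 20552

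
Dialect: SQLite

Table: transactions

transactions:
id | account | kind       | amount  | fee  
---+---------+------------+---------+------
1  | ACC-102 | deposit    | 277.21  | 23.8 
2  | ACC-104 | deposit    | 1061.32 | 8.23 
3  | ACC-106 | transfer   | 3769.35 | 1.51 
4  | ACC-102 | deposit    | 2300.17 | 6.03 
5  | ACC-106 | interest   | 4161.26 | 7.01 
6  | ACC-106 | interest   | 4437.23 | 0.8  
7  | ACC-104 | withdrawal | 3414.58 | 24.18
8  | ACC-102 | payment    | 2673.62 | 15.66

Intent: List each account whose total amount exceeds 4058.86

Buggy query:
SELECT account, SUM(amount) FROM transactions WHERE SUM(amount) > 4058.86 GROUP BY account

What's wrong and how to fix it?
Bug: SUM(amount) is an aggregate, but WHERE filters rows before aggregation

Fix: Use HAVING (which filters groups after aggregation) instead of WHERE

Corrected query:
SELECT account, SUM(amount) FROM transactions GROUP BY account HAVING SUM(amount) > 4058.86

Result:
account | SUM(amount)
--------+------------
ACC-102 | 5251       
ACC-104 | 4475.9     
ACC-106 | 12367.84   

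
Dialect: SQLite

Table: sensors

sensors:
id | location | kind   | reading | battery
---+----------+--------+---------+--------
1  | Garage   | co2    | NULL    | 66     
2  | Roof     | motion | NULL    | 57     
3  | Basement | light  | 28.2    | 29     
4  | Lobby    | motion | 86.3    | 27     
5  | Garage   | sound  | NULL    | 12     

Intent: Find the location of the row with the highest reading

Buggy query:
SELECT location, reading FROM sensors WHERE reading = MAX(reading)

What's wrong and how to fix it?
Bug: WHERE is evaluated per row; an aggregate over the whole table isn't defined there

Fix: Wrap MAX in a scalar subquery so WHERE compares against a single value

Corrected query:
SELECT location, reading FROM sensors WHERE reading = (SELECT MAX(reading) FROM sensors)

Result:
location | reading
---------+--------
Lobby    | 86.3   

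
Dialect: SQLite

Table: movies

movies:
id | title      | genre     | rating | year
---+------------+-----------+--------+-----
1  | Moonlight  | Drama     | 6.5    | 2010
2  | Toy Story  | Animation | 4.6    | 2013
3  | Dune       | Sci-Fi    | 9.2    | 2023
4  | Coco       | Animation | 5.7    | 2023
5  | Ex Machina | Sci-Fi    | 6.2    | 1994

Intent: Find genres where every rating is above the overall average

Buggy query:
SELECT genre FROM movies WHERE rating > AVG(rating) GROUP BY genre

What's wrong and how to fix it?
Bug: WHERE evaluates per row before aggregation, so AVG() is unavailable

Fix: Compute the overall average in a scalar subquery and compare each group's MIN against it in HAVING

Corrected query:
SELECT genre FROM movies GROUP BY genre HAVING MIN(rating) > (SELECT AVG(rating) FROM movies)

Result:
genre
-----
Drama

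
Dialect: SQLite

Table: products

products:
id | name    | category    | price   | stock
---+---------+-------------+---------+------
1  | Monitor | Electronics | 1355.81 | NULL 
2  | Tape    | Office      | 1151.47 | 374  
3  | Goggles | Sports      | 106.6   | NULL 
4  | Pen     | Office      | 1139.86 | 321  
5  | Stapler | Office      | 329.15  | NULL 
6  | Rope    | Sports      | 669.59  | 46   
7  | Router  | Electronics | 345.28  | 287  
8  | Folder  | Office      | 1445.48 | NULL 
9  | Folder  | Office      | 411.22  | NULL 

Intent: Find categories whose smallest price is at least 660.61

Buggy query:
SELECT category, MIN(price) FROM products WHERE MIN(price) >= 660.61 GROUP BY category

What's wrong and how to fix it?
Bug: MIN() in WHERE is a misuse of aggregate

Fix: Use HAVING for the per-group MIN condition

Corrected query:
SELECT category, MIN(price) FROM products GROUP BY category HAVING MIN(price) >= 660.61

Result:
(no rows)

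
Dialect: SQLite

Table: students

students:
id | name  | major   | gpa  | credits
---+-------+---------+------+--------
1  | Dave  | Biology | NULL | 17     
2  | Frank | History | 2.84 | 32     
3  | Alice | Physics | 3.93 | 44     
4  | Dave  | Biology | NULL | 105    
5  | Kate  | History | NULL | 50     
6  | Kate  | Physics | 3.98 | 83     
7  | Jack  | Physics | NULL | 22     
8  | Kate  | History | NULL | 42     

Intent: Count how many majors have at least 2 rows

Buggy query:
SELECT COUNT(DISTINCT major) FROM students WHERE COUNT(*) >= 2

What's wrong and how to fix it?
Bug: COUNT(*) cannot appear in WHERE; the per-group count doesn't exist yet

Fix: Group first with HAVING COUNT(*) >= 2, then COUNT the resulting groups

Corrected query:
SELECT COUNT(*) FROM (SELECT major FROM students GROUP BY major HAVING COUNT(*) >= 2)

Result:
COUNT(*)
--------
3       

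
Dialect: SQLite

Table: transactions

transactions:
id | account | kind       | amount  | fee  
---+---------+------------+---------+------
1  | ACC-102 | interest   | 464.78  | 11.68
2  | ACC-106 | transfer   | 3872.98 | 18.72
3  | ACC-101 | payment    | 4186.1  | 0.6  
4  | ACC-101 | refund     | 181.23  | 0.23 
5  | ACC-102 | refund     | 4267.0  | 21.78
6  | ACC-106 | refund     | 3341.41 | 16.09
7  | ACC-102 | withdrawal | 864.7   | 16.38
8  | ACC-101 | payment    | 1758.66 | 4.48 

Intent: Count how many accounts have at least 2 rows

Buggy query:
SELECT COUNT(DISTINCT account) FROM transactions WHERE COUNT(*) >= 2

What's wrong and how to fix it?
Bug: WHERE filters individual rows, not groups, so a group-level COUNT is invalid there

Fix: Use a subquery that GROUPs and filters with HAVING, then count its rows

Corrected query:
SELECT COUNT(*) FROM (SELECT account FROM transactions GROUP BY account HAVING COUNT(*) >= 2)

Result:
COUNT(*)
--------
3       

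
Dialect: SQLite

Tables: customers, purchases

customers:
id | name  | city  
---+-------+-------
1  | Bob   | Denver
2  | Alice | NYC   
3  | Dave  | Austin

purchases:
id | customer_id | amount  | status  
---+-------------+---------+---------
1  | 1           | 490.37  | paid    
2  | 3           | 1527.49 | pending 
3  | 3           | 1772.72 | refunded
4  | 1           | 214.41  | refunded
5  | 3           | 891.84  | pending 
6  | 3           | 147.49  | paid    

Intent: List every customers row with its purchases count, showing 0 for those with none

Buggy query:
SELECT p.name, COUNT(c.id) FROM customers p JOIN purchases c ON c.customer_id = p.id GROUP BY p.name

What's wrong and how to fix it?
Bug: An inner join excludes parents with zero children

Fix: Use LEFT JOIN so parents without children still appear (COUNT(c.id) gives 0)

Corrected query:
SELECT p.name, COUNT(c.id) FROM customers p LEFT JOIN purchases c ON c.customer_id = p.id GROUP BY p.name

Result:
name  | COUNT(c.id)
------+------------
Alice | 0          
Bob   | 2          
Dave  | 4          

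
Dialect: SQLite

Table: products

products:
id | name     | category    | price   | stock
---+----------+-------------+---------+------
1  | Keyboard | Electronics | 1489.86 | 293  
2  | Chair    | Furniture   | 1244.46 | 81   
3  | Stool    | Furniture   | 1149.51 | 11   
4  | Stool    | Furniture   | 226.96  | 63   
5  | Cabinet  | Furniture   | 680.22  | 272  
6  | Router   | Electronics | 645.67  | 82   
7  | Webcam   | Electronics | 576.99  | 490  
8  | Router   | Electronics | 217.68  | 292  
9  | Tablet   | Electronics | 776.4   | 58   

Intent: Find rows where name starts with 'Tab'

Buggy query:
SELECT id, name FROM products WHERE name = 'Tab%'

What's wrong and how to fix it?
Bug: '=' compares the literal string including the % character; pattern matching needs LIKE

Fix: Use LIKE for wildcard pattern matching

Corrected query:
SELECT id, name FROM products WHERE name LIKE 'Tab%'

Result:
id | name  
---+-------
9  | Tablet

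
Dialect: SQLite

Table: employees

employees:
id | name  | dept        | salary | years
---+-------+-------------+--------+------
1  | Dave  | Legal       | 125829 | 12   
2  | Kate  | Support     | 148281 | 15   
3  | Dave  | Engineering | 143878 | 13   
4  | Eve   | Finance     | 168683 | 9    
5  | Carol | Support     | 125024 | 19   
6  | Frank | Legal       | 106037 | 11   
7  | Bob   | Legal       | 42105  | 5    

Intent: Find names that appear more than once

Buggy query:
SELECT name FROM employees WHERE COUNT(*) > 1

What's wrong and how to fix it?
Bug: WHERE can't reference COUNT(*); aggregates are computed after WHERE

Fix: GROUP BY name, then filter groups with HAVING COUNT(*) > 1

Corrected query:
SELECT name FROM employees GROUP BY name HAVING COUNT(*) > 1

Result:
name
----
Dave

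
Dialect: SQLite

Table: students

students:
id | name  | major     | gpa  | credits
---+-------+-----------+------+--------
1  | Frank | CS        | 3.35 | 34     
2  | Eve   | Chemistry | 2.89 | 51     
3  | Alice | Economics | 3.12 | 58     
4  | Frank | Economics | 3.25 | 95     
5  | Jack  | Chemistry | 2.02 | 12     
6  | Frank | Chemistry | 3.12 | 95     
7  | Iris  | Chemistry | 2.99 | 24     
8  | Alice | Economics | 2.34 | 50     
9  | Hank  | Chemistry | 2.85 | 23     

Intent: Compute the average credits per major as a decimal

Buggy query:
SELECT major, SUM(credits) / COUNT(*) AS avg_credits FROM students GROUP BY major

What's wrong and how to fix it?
Bug: Both operands are integers, so '/' performs integer division and truncates

Fix: Multiply by 1.0 (or CAST to REAL) to force floating-point division

Corrected query:
SELECT major, SUM(credits) * 1.0 / COUNT(*) AS avg_credits FROM students GROUP BY major

Result:
major     | avg_credits
----------+------------
CS        | 34         
Chemistry | 41         
Economics | 67.666667  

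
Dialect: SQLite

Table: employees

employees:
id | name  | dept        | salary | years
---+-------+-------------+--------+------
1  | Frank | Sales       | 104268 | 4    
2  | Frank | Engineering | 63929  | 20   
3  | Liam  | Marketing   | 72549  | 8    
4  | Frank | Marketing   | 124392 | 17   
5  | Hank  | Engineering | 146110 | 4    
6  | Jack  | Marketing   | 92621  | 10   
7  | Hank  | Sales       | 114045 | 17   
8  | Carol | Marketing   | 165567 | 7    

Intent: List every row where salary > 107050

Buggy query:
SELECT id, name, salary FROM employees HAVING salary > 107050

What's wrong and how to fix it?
Bug: This is a non-aggregate query (no GROUP BY, no aggregates), so in SQLite the HAVING clause is invalid here; a row-level condition belongs in WHERE

Fix: Use WHERE for row-level filtering

Corrected query:
SELECT id, name, salary FROM employees WHERE salary > 107050

Result:
id | name  | salary
---+-------+-------
4  | Frank | 124392
5  | Hank  | 146110
7  | Hank  | 114045
8  | Carol | 165567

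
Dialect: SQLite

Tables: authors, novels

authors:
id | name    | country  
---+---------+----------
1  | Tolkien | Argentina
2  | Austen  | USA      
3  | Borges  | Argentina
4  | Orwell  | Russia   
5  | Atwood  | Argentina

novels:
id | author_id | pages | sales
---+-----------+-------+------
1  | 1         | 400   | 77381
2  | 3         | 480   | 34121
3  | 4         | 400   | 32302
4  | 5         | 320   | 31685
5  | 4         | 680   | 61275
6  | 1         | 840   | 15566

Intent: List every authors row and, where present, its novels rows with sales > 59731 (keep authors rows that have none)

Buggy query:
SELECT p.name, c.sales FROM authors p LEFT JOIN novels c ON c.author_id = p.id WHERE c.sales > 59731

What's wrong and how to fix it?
Bug: A WHERE condition on the right-hand table after LEFT JOIN drops unmatched parents

Fix: Put 'c.sales > 59731' in the JOIN's ON clause instead of WHERE

Corrected query:
SELECT p.name, c.sales FROM authors p LEFT JOIN novels c ON c.author_id = p.id AND c.sales > 59731

Result:
name    | sales
--------+------
Tolkien | 77381
Austen  | NULL 
Borges  | NULL 
Orwell  | 61275
Atwood  | NULL 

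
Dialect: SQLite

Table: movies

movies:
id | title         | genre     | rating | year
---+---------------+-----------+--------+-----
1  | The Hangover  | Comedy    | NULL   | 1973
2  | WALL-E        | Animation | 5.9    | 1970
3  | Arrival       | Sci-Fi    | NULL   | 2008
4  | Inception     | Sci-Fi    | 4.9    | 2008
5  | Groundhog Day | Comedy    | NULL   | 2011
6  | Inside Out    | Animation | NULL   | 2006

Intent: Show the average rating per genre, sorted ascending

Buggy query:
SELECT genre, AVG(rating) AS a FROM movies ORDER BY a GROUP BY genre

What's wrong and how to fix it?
Bug: ORDER BY appears before GROUP BY; SQL clause order requires GROUP BY first

Fix: Move ORDER BY to the end, after GROUP BY

Corrected query:
SELECT genre, AVG(rating) AS a FROM movies GROUP BY genre ORDER BY a

Result:
genre     | a   
----------+-----
Comedy    | NULL
Sci-Fi    | 4.9 
Animation | 5.9 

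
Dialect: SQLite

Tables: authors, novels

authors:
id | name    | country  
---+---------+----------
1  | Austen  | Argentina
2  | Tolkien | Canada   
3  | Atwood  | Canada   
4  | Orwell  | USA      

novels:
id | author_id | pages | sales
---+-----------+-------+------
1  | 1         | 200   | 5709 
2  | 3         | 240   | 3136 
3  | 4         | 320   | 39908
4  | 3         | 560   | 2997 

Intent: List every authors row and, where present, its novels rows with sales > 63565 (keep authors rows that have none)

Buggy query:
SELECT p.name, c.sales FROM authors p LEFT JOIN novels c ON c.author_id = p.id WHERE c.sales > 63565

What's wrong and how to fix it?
Bug: Filtering c.sales in WHERE discards the NULL rows produced by LEFT JOIN, turning it into an inner join

Fix: Move the right-table condition into the ON clause so unmatched parents are kept

Corrected query:
SELECT p.name, c.sales FROM authors p LEFT JOIN novels c ON c.author_id = p.id AND c.sales > 63565

Result:
name    | sales
--------+------
Austen  | NULL 
Tolkien | NULL 
Atwood  | NULL 
Orwell  | NULL 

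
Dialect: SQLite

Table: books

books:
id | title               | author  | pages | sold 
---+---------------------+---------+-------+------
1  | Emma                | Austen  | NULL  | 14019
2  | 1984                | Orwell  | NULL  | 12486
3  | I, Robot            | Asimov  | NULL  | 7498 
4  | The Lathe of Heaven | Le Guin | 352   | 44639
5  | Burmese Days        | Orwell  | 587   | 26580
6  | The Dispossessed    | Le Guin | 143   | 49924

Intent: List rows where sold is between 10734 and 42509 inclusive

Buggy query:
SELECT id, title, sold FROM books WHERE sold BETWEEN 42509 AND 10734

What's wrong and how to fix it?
Bug: BETWEEN expects the lower bound first; with 42509 AND 10734 the range is empty

Fix: Write BETWEEN 10734 AND 42509

Corrected query:
SELECT id, title, sold FROM books WHERE sold BETWEEN 10734 AND 42509

Result:
id | title        | sold 
---+--------------+------
1  | Emma         | 14019
2  | 1984         | 12486
5  | Burmese Days | 26580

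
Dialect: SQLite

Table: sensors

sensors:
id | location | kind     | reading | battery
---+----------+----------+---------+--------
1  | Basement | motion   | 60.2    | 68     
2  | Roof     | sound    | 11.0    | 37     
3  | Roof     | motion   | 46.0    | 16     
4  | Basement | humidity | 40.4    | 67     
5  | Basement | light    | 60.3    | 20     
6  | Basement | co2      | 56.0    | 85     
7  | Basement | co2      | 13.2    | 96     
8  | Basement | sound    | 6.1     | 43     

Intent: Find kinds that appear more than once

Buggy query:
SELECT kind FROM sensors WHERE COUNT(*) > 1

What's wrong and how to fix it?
Bug: COUNT(*) is an aggregate and cannot be used in WHERE

Fix: GROUP BY kind, then filter groups with HAVING COUNT(*) > 1

Corrected query:
SELECT kind FROM sensors GROUP BY kind HAVING COUNT(*) > 1

Result:
kind  
------
co2   
motion
sound 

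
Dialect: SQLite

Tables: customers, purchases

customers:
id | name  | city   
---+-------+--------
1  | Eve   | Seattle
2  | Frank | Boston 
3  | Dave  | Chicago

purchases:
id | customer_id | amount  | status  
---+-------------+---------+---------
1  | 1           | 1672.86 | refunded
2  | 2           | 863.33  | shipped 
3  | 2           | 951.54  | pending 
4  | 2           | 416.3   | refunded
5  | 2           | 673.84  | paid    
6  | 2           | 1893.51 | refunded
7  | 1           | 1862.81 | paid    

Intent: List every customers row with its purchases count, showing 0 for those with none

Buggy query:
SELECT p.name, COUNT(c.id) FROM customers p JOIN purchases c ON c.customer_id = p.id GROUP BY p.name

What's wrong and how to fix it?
Bug: An inner join excludes parents with zero children

Fix: Use LEFT JOIN so parents without children still appear (COUNT(c.id) gives 0)

Corrected query:
SELECT p.name, COUNT(c.id) FROM customers p LEFT JOIN purchases c ON c.customer_id = p.id GROUP BY p.name

Result:
name  | COUNT(c.id)
------+------------
Dave  | 0          
Eve   | 2          
Frank | 5          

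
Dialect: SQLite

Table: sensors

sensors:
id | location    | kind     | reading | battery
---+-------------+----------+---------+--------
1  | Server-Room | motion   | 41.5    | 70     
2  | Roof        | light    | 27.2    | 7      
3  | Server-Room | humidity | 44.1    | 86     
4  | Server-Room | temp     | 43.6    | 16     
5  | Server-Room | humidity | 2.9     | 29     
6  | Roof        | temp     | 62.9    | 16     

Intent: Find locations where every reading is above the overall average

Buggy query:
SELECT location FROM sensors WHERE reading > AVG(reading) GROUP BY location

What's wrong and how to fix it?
Bug: WHERE evaluates per row before aggregation, so AVG() is unavailable

Fix: Use a subquery for AVG and a HAVING MIN(...) filter so the condition holds for every row in the group

Corrected query:
SELECT location FROM sensors GROUP BY location HAVING MIN(reading) > (SELECT AVG(reading) FROM sensors)

Result:
(no rows)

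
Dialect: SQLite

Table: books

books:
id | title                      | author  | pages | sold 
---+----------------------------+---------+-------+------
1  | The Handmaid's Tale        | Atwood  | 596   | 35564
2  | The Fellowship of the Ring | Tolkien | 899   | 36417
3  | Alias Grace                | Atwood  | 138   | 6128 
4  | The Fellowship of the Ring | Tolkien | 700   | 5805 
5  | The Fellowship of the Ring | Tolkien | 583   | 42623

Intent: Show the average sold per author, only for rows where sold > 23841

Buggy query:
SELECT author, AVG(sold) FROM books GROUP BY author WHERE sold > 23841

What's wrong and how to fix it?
Bug: Row-level WHERE must come before GROUP BY in the clause order

Fix: Place WHERE between FROM and GROUP BY

Corrected query:
SELECT author, AVG(sold) FROM books WHERE sold > 23841 GROUP BY author

Result:
author  | AVG(sold)
--------+----------
Atwood  | 35564    
Tolkien | 39520    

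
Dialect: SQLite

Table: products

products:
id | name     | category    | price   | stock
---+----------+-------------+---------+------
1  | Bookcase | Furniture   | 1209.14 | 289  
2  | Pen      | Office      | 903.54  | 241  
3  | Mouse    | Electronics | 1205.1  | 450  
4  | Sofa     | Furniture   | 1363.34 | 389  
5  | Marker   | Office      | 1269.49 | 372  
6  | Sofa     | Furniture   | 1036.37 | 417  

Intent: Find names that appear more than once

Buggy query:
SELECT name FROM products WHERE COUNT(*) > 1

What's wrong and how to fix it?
Bug: WHERE can't reference COUNT(*); aggregates are computed after WHERE

Fix: Group first, then use HAVING for the count condition

Corrected query:
SELECT name FROM products GROUP BY name HAVING COUNT(*) > 1

Result:
name
----
Sofa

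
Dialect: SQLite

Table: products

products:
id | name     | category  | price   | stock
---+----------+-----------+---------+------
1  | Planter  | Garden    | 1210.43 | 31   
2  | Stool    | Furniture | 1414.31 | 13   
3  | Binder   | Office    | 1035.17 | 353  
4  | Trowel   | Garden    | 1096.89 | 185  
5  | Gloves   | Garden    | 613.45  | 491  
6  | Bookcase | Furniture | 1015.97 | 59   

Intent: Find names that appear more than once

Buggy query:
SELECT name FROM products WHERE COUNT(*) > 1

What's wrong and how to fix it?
Bug: WHERE can't reference COUNT(*); aggregates are computed after WHERE

Fix: GROUP BY name, then filter groups with HAVING COUNT(*) > 1

Corrected query:
SELECT name FROM products GROUP BY name HAVING COUNT(*) > 1

Result:
(no rows)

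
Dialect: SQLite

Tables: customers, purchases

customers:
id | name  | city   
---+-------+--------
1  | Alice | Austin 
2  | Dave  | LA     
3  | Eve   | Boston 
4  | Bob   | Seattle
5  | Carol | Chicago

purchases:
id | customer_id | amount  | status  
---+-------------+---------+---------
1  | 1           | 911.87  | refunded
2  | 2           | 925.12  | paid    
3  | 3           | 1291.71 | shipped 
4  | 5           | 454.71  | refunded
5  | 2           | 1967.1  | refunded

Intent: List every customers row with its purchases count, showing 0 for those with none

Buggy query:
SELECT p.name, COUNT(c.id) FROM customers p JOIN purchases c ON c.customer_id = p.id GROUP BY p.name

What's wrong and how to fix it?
Bug: INNER JOIN drops customers rows that have no matching purchases rows

Fix: Use LEFT JOIN so parents without children still appear (COUNT(c.id) gives 0)

Corrected query:
SELECT p.name, COUNT(c.id) FROM customers p LEFT JOIN purchases c ON c.customer_id = p.id GROUP BY p.name

Result:
name  | COUNT(c.id)
------+------------
Alice | 1          
Bob   | 0          
Carol | 1          
Dave  | 2          
Eve   | 1          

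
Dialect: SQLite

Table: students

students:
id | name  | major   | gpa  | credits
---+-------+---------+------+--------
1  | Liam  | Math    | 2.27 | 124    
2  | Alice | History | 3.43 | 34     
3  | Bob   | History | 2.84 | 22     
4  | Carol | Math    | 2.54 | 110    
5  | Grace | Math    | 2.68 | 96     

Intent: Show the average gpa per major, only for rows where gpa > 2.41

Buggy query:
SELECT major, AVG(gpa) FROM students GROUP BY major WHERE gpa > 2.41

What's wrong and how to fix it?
Bug: Row-level WHERE must come before GROUP BY in the clause order

Fix: Move the WHERE clause before GROUP BY

Corrected query:
SELECT major, AVG(gpa) FROM students WHERE gpa > 2.41 GROUP BY major

Result:
major   | AVG(gpa)
--------+---------
History | 3.135   
Math    | 2.61    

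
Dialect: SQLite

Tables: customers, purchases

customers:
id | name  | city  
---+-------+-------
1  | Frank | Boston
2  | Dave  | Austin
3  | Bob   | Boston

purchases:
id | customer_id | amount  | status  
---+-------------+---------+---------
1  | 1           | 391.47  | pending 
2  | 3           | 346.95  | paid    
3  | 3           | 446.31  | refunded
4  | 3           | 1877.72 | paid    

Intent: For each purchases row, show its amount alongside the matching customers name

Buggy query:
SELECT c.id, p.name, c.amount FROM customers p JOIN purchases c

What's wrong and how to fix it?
Bug: Missing join condition: each purchases row is matched to all customers rows instead of just its own

Fix: Add ON c.customer_id = p.id to the JOIN

Corrected query:
SELECT c.id, p.name, c.amount FROM customers p JOIN purchases c ON c.customer_id = p.id

Result:
id | name  | amount 
---+-------+--------
1  | Frank | 391.47 
2  | Bob   | 346.95 
3  | Bob   | 446.31 
4  | Bob   | 1877.72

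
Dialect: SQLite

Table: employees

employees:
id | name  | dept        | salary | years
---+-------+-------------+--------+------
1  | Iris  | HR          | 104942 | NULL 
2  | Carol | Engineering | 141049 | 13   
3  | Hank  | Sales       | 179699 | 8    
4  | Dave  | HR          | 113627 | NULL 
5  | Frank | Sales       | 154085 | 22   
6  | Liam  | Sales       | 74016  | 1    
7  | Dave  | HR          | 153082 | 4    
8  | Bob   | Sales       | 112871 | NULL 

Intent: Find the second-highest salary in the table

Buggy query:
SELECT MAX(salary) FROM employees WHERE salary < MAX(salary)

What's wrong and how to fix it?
Bug: The inner MAX is an aggregate inside WHERE, which is not allowed

Fix: Put the inner MAX in a scalar subquery

Corrected query:
SELECT MAX(salary) FROM employees WHERE salary < (SELECT MAX(salary) FROM employees)

Result:
MAX(salary)
-----------
154085     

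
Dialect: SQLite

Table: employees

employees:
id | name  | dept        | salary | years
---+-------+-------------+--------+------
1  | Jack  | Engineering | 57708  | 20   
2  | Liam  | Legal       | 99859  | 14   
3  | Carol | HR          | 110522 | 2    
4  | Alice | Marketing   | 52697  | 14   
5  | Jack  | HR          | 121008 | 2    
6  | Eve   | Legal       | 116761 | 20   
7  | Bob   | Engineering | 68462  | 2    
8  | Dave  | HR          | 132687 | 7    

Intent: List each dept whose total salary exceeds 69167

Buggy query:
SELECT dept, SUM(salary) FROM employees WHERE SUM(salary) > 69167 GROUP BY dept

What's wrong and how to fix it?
Bug: Aggregate functions cannot appear in a WHERE clause

Fix: Move the aggregate condition to a HAVING clause

Corrected query:
SELECT dept, SUM(salary) FROM employees GROUP BY dept HAVING SUM(salary) > 69167

Result:
dept        | SUM(salary)
------------+------------
Engineering | 126170     
HR          | 364217     
Legal       | 216620     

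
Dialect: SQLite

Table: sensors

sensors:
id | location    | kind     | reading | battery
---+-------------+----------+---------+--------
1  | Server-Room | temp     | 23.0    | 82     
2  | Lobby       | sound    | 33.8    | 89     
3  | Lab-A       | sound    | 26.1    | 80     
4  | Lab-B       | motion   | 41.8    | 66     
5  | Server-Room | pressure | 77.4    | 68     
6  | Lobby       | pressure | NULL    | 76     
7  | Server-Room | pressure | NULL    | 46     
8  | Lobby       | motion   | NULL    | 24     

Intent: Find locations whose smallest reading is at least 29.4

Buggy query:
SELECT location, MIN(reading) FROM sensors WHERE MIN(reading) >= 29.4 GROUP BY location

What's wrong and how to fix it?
Bug: MIN() in WHERE is a misuse of aggregate

Fix: Use HAVING for the per-group MIN condition

Corrected query:
SELECT location, MIN(reading) FROM sensors GROUP BY location HAVING MIN(reading) >= 29.4

Result:
location | MIN(reading)
---------+-------------
Lab-B    | 41.8        
Lobby    | 33.8        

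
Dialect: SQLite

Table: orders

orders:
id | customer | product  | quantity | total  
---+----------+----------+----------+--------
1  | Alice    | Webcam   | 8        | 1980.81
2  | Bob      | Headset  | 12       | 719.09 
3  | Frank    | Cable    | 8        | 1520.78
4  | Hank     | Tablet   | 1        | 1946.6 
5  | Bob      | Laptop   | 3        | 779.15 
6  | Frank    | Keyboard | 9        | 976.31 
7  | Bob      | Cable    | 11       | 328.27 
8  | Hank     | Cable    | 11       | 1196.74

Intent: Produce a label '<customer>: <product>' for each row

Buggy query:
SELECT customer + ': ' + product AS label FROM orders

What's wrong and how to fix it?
Bug: SQLite uses || for string concatenation; + coerces text to numbers (yielding 0)

Fix: Use the || operator for string concatenation

Corrected query:
SELECT customer || ': ' || product AS label FROM orders

Result:
label          
---------------
Alice: Webcam  
Bob: Headset   
Frank: Cable   
Hank: Tablet   
Bob: Laptop    
Frank: Keyboard
Bob: Cable     
Hank: Cable    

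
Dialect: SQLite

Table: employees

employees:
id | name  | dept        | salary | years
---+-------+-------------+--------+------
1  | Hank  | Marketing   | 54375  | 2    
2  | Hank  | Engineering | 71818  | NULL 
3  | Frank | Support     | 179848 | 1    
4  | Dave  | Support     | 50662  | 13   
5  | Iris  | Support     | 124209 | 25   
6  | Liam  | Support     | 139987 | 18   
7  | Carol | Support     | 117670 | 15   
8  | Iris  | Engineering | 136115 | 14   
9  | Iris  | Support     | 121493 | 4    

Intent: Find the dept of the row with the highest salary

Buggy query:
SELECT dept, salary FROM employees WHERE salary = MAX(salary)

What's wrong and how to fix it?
Bug: WHERE is evaluated per row; an aggregate over the whole table isn't defined there

Fix: Wrap MAX in a scalar subquery so WHERE compares against a single value

Corrected query:
SELECT dept, salary FROM employees WHERE salary = (SELECT MAX(salary) FROM employees)

Result:
dept    | salary
--------+-------
Support | 179848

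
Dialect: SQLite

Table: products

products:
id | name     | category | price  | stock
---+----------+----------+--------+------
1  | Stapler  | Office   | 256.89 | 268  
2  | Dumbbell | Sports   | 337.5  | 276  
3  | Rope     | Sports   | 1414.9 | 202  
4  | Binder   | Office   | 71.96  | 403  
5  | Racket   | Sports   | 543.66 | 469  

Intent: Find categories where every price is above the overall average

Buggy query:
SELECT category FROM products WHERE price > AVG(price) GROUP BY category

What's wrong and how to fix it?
Bug: WHERE evaluates per row before aggregation, so AVG() is unavailable

Fix: Use a subquery for AVG and a HAVING MIN(...) filter so the condition holds for every row in the group

Corrected query:
SELECT category FROM products GROUP BY category HAVING MIN(price) > (SELECT AVG(price) FROM products)

Result:
(no rows)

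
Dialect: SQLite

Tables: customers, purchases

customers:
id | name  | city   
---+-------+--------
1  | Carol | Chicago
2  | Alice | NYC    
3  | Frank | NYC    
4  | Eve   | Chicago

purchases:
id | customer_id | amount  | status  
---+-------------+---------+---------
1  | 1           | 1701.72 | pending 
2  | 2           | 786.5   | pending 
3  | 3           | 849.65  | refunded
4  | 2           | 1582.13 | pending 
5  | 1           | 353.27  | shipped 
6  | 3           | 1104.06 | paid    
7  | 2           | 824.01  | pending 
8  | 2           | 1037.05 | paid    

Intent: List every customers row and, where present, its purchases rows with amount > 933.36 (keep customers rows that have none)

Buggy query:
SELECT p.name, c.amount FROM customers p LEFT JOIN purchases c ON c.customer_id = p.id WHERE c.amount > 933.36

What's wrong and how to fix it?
Bug: A WHERE condition on the right-hand table after LEFT JOIN drops unmatched parents

Fix: Move the right-table condition into the ON clause so unmatched parents are kept

Corrected query:
SELECT p.name, c.amount FROM customers p LEFT JOIN purchases c ON c.customer_id = p.id AND c.amount > 933.36

Result:
name  | amount 
------+--------
Carol | 1701.72
Alice | 1037.05
Alice | 1582.13
Frank | 1104.06
Eve   | NULL   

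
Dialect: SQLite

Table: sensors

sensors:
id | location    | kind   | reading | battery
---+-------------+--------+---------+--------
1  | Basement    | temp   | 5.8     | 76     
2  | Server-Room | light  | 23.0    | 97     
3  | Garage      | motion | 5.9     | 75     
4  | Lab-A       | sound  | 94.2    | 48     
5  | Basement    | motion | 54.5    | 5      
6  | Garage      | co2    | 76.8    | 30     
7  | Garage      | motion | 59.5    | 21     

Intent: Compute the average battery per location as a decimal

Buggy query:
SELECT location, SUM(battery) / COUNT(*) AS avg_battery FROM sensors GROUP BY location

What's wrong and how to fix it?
Bug: Both operands are integers, so '/' performs integer division and truncates

Fix: Cast one side to REAL so the division keeps the fractional part

Corrected query:
SELECT location, SUM(battery) * 1.0 / COUNT(*) AS avg_battery FROM sensors GROUP BY location

Result:
location    | avg_battery
------------+------------
Basement    | 40.5       
Garage      | 42         
Lab-A       | 48         
Server-Room | 97         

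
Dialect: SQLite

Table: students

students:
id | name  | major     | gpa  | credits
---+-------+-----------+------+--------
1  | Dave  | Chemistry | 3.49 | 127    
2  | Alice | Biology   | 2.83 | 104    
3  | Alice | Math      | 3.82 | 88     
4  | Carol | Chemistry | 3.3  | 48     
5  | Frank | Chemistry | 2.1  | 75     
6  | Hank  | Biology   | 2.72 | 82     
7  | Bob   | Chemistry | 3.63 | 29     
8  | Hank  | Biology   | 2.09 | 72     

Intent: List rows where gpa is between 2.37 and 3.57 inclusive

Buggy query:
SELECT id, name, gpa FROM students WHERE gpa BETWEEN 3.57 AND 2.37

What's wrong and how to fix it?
Bug: BETWEEN expects the lower bound first; with 3.57 AND 2.37 the range is empty

Fix: Swap the bounds so the smaller value comes first

Corrected query:
SELECT id, name, gpa FROM students WHERE gpa BETWEEN 2.37 AND 3.57

Result:
id | name  | gpa 
---+-------+-----
1  | Dave  | 3.49
2  | Alice | 2.83
4  | Carol | 3.3 
6  | Hank  | 2.72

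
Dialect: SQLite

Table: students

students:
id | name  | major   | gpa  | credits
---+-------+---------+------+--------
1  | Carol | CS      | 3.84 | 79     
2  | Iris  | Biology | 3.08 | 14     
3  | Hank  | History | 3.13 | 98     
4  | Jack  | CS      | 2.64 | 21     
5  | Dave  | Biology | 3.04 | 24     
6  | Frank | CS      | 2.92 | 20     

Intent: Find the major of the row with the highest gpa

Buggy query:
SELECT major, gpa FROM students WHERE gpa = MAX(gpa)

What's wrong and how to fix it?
Bug: MAX(gpa) is an aggregate and cannot be used directly in WHERE

Fix: Wrap MAX in a scalar subquery so WHERE compares against a single value

Corrected query:
SELECT major, gpa FROM students WHERE gpa = (SELECT MAX(gpa) FROM students)

Result:
major | gpa 
------+-----
CS    | 3.84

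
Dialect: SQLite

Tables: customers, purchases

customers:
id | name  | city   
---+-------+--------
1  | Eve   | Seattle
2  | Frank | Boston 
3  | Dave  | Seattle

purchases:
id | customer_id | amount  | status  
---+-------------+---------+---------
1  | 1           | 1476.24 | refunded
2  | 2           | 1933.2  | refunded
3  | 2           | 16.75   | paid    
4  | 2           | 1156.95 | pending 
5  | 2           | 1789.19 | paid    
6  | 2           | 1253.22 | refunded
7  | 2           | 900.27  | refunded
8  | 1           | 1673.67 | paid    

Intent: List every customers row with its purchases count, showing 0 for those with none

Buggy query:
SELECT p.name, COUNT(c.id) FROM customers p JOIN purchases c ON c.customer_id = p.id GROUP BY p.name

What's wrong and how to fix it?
Bug: An inner join excludes parents with zero children

Fix: Switch to LEFT JOIN to retain unmatched parent rows

Corrected query:
SELECT p.name, COUNT(c.id) FROM customers p LEFT JOIN purchases c ON c.customer_id = p.id GROUP BY p.name

Result:
name  | COUNT(c.id)
------+------------
Dave  | 0          
Eve   | 2          
Frank | 6          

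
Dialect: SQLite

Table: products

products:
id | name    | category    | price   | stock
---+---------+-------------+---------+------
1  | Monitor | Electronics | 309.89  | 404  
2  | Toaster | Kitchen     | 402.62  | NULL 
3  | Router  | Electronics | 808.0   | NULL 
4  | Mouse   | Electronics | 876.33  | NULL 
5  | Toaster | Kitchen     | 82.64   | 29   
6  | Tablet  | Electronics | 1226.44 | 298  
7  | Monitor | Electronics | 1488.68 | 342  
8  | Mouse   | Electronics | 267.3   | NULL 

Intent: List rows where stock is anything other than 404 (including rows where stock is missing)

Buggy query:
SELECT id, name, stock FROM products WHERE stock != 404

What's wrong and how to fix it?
Bug: 'stock != 404' is unknown when stock is NULL, so NULL rows are silently excluded

Fix: Add an explicit OR stock IS NULL to include the missing-value rows

Corrected query:
SELECT id, name, stock FROM products WHERE stock != 404 OR stock IS NULL

Result:
id | name    | stock
---+---------+------
2  | Toaster | NULL 
3  | Router  | NULL 
4  | Mouse   | NULL 
5  | Toaster | 29   
6  | Tablet  | 298  
7  | Monitor | 342  
8  | Mouse   | NULL 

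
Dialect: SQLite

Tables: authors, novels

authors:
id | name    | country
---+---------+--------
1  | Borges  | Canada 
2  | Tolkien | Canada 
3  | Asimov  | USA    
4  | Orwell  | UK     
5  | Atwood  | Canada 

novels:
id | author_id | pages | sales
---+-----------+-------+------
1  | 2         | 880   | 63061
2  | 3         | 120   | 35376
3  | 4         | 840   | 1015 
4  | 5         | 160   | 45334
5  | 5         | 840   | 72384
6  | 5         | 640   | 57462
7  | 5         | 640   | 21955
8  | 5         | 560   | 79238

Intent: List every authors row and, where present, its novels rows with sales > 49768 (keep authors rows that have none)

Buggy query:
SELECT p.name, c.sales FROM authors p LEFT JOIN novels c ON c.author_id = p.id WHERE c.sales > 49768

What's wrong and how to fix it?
Bug: Filtering c.sales in WHERE discards the NULL rows produced by LEFT JOIN, turning it into an inner join

Fix: Move the right-table condition into the ON clause so unmatched parents are kept

Corrected query:
SELECT p.name, c.sales FROM authors p LEFT JOIN novels c ON c.author_id = p.id AND c.sales > 49768

Result:
name    | sales
--------+------
Borges  | NULL 
Tolkien | 63061
Asimov  | NULL 
Orwell  | NULL 
Atwood  | 57462
Atwood  | 72384
Atwood  | 79238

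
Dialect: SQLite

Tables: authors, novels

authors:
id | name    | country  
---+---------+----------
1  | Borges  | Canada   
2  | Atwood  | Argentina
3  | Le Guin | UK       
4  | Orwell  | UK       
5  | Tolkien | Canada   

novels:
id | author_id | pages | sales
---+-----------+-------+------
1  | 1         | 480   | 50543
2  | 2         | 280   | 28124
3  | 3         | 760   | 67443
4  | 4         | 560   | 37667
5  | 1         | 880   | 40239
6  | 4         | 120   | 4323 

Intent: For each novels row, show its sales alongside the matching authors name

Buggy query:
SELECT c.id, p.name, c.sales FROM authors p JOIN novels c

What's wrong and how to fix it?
Bug: Missing join condition: each novels row is matched to all authors rows instead of just its own

Fix: Add ON c.author_id = p.id to the JOIN

Corrected query:
SELECT c.id, p.name, c.sales FROM authors p JOIN novels c ON c.author_id = p.id

Result:
id | name    | sales
---+---------+------
1  | Borges  | 50543
2  | Atwood  | 28124
3  | Le Guin | 67443
4  | Orwell  | 37667
5  | Borges  | 40239
6  | Orwell  | 4323 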